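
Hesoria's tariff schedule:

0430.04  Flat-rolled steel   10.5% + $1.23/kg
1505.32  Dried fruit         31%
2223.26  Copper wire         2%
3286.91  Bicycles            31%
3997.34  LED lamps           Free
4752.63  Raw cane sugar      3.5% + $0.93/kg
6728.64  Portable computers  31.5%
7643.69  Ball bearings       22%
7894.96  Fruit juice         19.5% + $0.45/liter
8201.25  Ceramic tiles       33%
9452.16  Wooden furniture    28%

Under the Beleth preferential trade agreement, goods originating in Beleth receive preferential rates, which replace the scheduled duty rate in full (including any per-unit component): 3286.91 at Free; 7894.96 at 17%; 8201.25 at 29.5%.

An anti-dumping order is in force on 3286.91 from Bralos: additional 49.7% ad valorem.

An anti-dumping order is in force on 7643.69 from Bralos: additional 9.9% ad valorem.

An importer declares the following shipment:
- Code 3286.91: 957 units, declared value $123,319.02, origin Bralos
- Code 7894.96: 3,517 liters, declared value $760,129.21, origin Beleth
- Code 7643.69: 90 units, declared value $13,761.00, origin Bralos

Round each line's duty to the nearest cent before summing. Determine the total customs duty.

Line 1 (3286.91, Bralos, 957 units, $123,319.02):
Base rate for 3286.91 is 31%.
3286.91 has an FTA preferential rate, but origin Bralos is not Beleth; base rate stands.
Additional duty on 3286.91 from Bralos: +49.7%. Applied ad valorem rate: 31% + 49.7% = 80.7%.
Duty = $123,319.02 × 80.7% = $99,518.45.
Line 2 (7894.96, Beleth, 3,517 liters, $760,129.21):
Base rate for 7894.96 is 19.5% + $0.45/liter.
Origin Beleth qualifies under the Hesoria–Beleth agreement and 7894.96 is covered: preferential rate 17% applies instead.
Duty = $760,129.21 × 17% = $129,221.97.
Line 3 (7643.69, Bralos, 90 units, $13,761.00):
Base rate for 7643.69 is 22%.
Additional duty on 7643.69 from Bralos: +9.9%. Applied ad valorem rate: 22% + 9.9% = 31.9%.
Duty = $13,761.00 × 31.9% = $4,389.76.
Total = $99,518.45 + $129,221.97 + $4,389.76 = $233,130.18.

$233,130.18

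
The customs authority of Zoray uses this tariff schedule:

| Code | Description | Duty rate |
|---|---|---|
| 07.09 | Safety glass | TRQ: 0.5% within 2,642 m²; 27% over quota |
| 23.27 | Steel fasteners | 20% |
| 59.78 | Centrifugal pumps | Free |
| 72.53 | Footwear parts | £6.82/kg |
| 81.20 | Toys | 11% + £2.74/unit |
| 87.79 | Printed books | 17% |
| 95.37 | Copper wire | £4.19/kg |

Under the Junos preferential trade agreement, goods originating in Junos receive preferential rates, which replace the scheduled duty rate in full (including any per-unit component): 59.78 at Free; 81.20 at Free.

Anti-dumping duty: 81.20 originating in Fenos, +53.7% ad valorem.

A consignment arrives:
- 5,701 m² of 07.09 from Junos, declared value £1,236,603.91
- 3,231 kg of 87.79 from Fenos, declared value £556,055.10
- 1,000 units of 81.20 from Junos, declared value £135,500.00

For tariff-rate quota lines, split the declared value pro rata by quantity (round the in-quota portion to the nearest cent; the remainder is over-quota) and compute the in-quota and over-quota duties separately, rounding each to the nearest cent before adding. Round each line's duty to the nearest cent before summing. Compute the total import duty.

Line 1 (07.09, Junos, 5,701 m², £1,236,603.91):
Code 07.09 is under a tariff-rate quota (threshold 2,642 m²). In-quota: 2,642 m² at 0.5%; over-quota: 3,059 m² at 27%.
Pro-rata value split: in-quota = £1,236,603.91 × 2,642/5,701 = £573,076.22; over-quota = £1,236,603.91 − £573,076.22 = £663,527.69.
In-quota duty = £573,076.22 × 0.5% = £2,865.38. Over-quota duty = £663,527.69 × 27% = £179,152.48.
Line duty = £2,865.38 + £179,152.48 = £182,017.86.
Line 2 (87.79, Fenos, 3,231 kg, £556,055.10):
Base rate for 87.79 is 17%.
Duty = £556,055.10 × 17% = £94,529.37.
Line 3 (81.20, Junos, 1,000 units, £135,500.00):
Base rate for 81.20 is 11% + £2.74/unit.
Origin Junos qualifies under the Zoray–Junos agreement and 81.20 is covered: preferential rate Free applies instead.
The additional-duty order on 81.20 targets Fenos, not Junos; it does not apply.
Duty = £135,500.00 × 0% = £0.00.
Total = £182,017.86 + £94,529.37 + £0.00 = £276,547.23.

£276,547.23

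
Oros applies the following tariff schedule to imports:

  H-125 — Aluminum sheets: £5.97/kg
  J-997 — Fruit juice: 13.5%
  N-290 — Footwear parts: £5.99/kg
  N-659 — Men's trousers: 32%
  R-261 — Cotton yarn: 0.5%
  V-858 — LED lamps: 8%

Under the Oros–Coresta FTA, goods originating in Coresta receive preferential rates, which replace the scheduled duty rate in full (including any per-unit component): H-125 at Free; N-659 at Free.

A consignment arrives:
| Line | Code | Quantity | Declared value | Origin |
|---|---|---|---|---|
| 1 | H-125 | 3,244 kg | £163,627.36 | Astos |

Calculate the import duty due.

£19,366.68

Line 1 (H-125, Astos, 3,244 kg, £163,627.36):
Base rate for H-125 is £5.97/kg.
H-125 has an FTA preferential rate, but origin Astos is not Coresta; base rate stands.
Duty = 3,244 × £5.97 = £19,366.68.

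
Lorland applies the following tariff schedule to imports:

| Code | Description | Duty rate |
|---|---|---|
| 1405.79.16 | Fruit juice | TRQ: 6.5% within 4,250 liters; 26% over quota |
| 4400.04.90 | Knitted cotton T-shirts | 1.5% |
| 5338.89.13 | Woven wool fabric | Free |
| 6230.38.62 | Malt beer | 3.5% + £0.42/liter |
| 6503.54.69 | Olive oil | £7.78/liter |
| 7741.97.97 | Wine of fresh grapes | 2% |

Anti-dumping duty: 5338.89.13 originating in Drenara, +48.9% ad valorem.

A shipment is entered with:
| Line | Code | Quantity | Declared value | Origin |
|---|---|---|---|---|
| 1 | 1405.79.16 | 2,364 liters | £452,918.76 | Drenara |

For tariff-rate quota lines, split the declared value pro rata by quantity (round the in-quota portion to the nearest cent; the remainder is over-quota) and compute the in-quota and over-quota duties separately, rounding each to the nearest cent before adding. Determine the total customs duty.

£29,439.72

Line 1 (1405.79.16, Drenara, 2,364 liters, £452,918.76):
Code 1405.79.16 is under a tariff-rate quota (threshold 4,250 liters). Quantity 2,364 liters is within the quota, so the in-quota rate 6.5% applies to the full value.
Duty = £452,918.76 × 6.5% = £29,439.72.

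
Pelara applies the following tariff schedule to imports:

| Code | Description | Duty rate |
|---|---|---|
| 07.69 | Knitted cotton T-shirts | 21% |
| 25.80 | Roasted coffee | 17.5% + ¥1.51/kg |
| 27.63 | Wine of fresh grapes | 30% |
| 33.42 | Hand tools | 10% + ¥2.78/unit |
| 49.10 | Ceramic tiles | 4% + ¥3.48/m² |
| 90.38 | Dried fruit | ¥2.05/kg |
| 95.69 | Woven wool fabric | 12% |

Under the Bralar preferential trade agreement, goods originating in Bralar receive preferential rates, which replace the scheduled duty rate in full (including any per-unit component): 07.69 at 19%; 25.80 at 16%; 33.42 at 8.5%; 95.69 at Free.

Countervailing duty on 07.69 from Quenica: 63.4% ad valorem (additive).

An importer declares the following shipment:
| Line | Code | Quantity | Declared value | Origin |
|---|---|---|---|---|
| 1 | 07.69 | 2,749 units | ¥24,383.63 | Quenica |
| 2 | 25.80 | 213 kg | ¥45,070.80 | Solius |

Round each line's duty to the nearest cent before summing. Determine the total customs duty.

Line 1 (07.69, Quenica, 2,749 units, ¥24,383.63):
Base rate for 07.69 is 21%.
07.69 has an FTA preferential rate, but origin Quenica is not Bralar; base rate stands.
Additional duty on 07.69 from Quenica: +63.4%. Applied ad valorem rate: 21% + 63.4% = 84.4%.
Duty = ¥24,383.63 × 84.4% = ¥20,579.78.
Line 2 (25.80, Solius, 213 kg, ¥45,070.80):
Base rate for 25.80 is 17.5% + ¥1.51/kg.
25.80 has an FTA preferential rate, but origin Solius is not Bralar; base rate stands.
Duty = ¥45,070.80 × 17.5% + 213 × ¥1.51 = ¥8,209.02.
Total = ¥20,579.78 + ¥8,209.02 = ¥28,788.80.

¥28,788.80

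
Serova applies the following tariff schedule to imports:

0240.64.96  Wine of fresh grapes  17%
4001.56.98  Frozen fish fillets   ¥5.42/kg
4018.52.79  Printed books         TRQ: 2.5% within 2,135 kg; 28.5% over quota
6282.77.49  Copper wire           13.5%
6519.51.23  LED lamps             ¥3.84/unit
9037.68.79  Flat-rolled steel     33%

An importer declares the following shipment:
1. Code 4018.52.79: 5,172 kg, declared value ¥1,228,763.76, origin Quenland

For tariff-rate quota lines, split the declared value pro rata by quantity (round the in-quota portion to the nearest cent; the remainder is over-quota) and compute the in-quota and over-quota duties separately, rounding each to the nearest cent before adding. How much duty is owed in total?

Line 1 (4018.52.79, Quenland, 5,172 kg, ¥1,228,763.76):
Code 4018.52.79 is under a tariff-rate quota (threshold 2,135 kg). In-quota: 2,135 kg at 2.5%; over-quota: 3,037 kg at 28.5%.
Pro-rata value split: in-quota = ¥1,228,763.76 × 2,135/5,172 = ¥507,233.30; over-quota = ¥1,228,763.76 − ¥507,233.30 = ¥721,530.46.
In-quota duty = ¥507,233.30 × 2.5% = ¥12,680.83. Over-quota duty = ¥721,530.46 × 28.5% = ¥205,636.18.
Line duty = ¥12,680.83 + ¥205,636.18 = ¥218,317.01.

¥218,317.01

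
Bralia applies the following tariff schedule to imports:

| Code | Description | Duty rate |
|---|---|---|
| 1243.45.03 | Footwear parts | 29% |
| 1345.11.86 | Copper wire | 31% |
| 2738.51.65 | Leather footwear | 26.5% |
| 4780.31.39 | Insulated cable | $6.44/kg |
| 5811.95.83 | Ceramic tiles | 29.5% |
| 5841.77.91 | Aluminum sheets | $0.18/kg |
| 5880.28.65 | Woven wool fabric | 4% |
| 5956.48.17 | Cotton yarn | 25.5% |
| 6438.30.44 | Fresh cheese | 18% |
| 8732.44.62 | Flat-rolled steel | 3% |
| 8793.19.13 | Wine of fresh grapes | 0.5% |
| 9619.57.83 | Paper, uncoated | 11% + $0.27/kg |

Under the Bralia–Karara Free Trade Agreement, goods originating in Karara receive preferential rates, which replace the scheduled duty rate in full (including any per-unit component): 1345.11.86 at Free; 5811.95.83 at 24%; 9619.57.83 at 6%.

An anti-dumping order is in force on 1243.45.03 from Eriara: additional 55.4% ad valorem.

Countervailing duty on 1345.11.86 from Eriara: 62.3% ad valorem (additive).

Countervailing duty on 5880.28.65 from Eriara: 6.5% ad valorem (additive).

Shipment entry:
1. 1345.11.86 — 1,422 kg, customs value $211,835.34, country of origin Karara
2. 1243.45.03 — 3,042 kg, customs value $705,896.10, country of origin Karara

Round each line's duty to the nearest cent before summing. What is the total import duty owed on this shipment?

$204,709.87

Line 1 (1345.11.86, Karara, 1,422 kg, $211,835.34):
Base rate for 1345.11.86 is 31%.
Origin Karara qualifies under the Bralia–Karara agreement and 1345.11.86 is covered: preferential rate Free applies instead.
The additional-duty order on 1345.11.86 targets Eriara, not Karara; it does not apply.
Duty = $211,835.34 × 0% = $0.00.
Line 2 (1243.45.03, Karara, 3,042 kg, $705,896.10):
Base rate for 1243.45.03 is 29%.
Origin Karara is the FTA partner but 1243.45.03 is not on the preference list; base rate stands.
The additional-duty order on 1243.45.03 targets Eriara, not Karara; it does not apply.
Duty = $705,896.10 × 29% = $204,709.87.
Total = $0.00 + $204,709.87 = $204,709.87.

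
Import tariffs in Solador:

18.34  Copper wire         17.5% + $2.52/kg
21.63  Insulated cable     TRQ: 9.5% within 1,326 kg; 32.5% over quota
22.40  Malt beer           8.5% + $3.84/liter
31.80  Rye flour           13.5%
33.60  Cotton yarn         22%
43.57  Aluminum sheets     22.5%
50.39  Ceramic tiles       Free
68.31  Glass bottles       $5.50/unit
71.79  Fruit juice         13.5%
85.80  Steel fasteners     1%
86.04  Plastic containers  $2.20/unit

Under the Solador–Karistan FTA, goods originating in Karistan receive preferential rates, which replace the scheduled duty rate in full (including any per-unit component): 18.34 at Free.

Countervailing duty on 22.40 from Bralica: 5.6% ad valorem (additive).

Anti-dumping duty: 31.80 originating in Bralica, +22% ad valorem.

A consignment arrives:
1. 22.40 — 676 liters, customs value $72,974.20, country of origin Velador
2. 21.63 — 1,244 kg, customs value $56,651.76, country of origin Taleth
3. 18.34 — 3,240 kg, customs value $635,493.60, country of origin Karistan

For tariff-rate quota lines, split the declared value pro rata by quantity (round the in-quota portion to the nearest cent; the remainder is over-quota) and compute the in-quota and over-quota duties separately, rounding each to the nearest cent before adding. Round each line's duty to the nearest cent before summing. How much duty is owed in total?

$14,180.57

Line 1 (22.40, Velador, 676 liters, $72,974.20):
Base rate for 22.40 is 8.5% + $3.84/liter.
The additional-duty order on 22.40 targets Bralica, not Velador; it does not apply.
Duty = $72,974.20 × 8.5% + 676 × $3.84 = $8,798.65.
Line 2 (21.63, Taleth, 1,244 kg, $56,651.76):
Code 21.63 is under a tariff-rate quota (threshold 1,326 kg). Quantity 1,244 kg is within the quota, so the in-quota rate 9.5% applies to the full value.
Duty = $56,651.76 × 9.5% = $5,381.92.
Line 3 (18.34, Karistan, 3,240 kg, $635,493.60):
Base rate for 18.34 is 17.5% + $2.52/kg.
Origin Karistan qualifies under the Solador–Karistan agreement and 18.34 is covered: preferential rate Free applies instead.
Duty = $635,493.60 × 0% = $0.00.
Total = $8,798.65 + $5,381.92 + $0.00 = $14,180.57.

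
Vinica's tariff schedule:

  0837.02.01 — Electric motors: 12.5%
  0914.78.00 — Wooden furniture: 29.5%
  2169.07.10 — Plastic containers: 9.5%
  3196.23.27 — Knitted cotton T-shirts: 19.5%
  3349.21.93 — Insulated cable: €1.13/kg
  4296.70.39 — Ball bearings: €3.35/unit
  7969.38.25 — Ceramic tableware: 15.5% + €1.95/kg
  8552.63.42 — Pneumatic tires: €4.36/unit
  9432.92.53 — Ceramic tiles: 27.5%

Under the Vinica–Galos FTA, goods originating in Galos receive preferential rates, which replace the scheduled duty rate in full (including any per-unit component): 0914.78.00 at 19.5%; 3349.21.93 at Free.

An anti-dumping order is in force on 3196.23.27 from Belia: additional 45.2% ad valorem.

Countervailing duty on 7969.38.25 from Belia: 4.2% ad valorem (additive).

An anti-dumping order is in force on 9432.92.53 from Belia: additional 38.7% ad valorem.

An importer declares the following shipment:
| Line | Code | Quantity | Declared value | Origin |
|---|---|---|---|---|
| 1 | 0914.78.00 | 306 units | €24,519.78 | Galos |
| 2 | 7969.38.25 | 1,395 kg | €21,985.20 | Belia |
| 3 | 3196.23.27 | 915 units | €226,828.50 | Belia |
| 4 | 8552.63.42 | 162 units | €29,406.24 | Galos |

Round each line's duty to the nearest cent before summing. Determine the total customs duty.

€159,297.05

Line 1 (0914.78.00, Galos, 306 units, €24,519.78):
Base rate for 0914.78.00 is 29.5%.
Origin Galos qualifies under the Vinica–Galos agreement and 0914.78.00 is covered: preferential rate 19.5% applies instead.
Duty = €24,519.78 × 19.5% = €4,781.36.
Line 2 (7969.38.25, Belia, 1,395 kg, €21,985.20):
Base rate for 7969.38.25 is 15.5% + €1.95/kg.
Additional duty on 7969.38.25 from Belia: +4.2%. Applied ad valorem rate: 15.5% + 4.2% = 19.7%.
Duty = €21,985.20 × 19.7% + 1,395 × €1.95 = €7,051.33.
Line 3 (3196.23.27, Belia, 915 units, €226,828.50):
Base rate for 3196.23.27 is 19.5%.
Additional duty on 3196.23.27 from Belia: +45.2%. Applied ad valorem rate: 19.5% + 45.2% = 64.7%.
Duty = €226,828.50 × 64.7% = €146,758.04.
Line 4 (8552.63.42, Galos, 162 units, €29,406.24):
Base rate for 8552.63.42 is €4.36/unit.
Origin Galos is the FTA partner but 8552.63.42 is not on the preference list; base rate stands.
Duty = 162 × €4.36 = €706.32.
Total = €4,781.36 + €7,051.33 + €146,758.04 + €706.32 = €159,297.05.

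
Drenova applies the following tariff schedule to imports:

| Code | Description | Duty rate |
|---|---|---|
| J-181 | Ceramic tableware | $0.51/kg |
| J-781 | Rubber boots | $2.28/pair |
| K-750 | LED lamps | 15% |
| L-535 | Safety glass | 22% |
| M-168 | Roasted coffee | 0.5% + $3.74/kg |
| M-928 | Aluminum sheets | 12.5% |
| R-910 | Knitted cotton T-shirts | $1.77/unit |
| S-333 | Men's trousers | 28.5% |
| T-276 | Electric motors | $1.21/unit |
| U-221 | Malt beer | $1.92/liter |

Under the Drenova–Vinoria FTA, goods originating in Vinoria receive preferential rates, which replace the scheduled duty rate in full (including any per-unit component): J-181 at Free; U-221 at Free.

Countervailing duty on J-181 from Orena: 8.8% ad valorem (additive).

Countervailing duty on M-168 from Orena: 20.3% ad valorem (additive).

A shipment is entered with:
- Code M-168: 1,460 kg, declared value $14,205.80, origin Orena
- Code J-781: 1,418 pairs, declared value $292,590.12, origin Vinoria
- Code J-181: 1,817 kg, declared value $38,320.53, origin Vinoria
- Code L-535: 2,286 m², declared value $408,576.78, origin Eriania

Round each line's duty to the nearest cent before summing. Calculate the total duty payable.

Line 1 (M-168, Orena, 1,460 kg, $14,205.80):
Base rate for M-168 is 0.5% + $3.74/kg.
Additional duty on M-168 from Orena: +20.3%. Applied ad valorem rate: 0.5% + 20.3% = 20.8%.
Duty = $14,205.80 × 20.8% + 1,460 × $3.74 = $8,415.21.
Line 2 (J-781, Vinoria, 1,418 pairs, $292,590.12):
Base rate for J-781 is $2.28/pair.
Origin Vinoria is the FTA partner but J-781 is not on the preference list; base rate stands.
Duty = 1,418 × $2.28 = $3,233.04.
Line 3 (J-181, Vinoria, 1,817 kg, $38,320.53):
Base rate for J-181 is $0.51/kg.
Origin Vinoria qualifies under the Drenova–Vinoria agreement and J-181 is covered: preferential rate Free applies instead.
The additional-duty order on J-181 targets Orena, not Vinoria; it does not apply.
Duty = $38,320.53 × 0% = $0.00.
Line 4 (L-535, Eriania, 2,286 m², $408,576.78):
Base rate for L-535 is 22%.
Duty = $408,576.78 × 22% = $89,886.89.
Total = $8,415.21 + $3,233.04 + $0.00 + $89,886.89 = $101,535.14.

$101,535.14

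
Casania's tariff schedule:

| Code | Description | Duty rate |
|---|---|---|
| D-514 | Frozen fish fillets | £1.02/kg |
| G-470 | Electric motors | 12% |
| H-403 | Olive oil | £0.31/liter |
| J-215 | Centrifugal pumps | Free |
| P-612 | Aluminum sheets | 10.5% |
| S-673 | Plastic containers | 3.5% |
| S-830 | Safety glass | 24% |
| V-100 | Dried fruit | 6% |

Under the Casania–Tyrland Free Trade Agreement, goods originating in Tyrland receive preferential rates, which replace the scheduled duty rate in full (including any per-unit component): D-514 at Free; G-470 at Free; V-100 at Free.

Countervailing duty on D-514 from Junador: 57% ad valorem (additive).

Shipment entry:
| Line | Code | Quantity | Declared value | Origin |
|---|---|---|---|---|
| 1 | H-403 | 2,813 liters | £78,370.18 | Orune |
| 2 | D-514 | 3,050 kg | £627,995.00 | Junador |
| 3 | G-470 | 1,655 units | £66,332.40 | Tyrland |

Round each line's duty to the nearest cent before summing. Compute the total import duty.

Line 1 (H-403, Orune, 2,813 liters, £78,370.18):
Base rate for H-403 is £0.31/liter.
Duty = 2,813 × £0.31 = £872.03.
Line 2 (D-514, Junador, 3,050 kg, £627,995.00):
Base rate for D-514 is £1.02/kg.
D-514 has an FTA preferential rate, but origin Junador is not Tyrland; base rate stands.
Additional duty on D-514 from Junador: +57% ad valorem. Applied ad valorem rate = 57%.
Duty = £627,995.00 × 57% + 3,050 × £1.02 = £361,068.15.
Line 3 (G-470, Tyrland, 1,655 units, £66,332.40):
Base rate for G-470 is 12%.
Origin Tyrland qualifies under the Casania–Tyrland agreement and G-470 is covered: preferential rate Free applies instead.
Duty = £66,332.40 × 0% = £0.00.
Total = £872.03 + £361,068.15 + £0.00 = £361,940.18.

£361,940.18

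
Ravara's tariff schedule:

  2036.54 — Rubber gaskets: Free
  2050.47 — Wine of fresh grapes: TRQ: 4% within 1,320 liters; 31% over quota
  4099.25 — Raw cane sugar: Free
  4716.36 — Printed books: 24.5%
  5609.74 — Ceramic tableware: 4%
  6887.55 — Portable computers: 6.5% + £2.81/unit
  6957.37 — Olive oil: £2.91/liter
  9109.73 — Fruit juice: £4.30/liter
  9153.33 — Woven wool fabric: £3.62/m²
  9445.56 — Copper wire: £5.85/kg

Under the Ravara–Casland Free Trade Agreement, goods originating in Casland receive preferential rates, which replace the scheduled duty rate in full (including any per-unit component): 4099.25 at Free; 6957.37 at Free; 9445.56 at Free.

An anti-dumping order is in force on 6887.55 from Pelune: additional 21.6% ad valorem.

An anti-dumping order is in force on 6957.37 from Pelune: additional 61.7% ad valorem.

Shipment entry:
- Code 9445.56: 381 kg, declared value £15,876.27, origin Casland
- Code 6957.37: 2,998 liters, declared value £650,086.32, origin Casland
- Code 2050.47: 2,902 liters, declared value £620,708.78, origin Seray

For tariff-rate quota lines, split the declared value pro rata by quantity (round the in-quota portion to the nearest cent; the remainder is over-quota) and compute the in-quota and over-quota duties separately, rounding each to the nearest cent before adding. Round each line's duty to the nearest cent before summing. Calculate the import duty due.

Line 1 (9445.56, Casland, 381 kg, £15,876.27):
Base rate for 9445.56 is £5.85/kg.
Origin Casland qualifies under the Ravara–Casland agreement and 9445.56 is covered: preferential rate Free applies instead.
Duty = £15,876.27 × 0% = £0.00.
Line 2 (6957.37, Casland, 2,998 liters, £650,086.32):
Base rate for 6957.37 is £2.91/liter.
Origin Casland qualifies under the Ravara–Casland agreement and 6957.37 is covered: preferential rate Free applies instead.
The additional-duty order on 6957.37 targets Pelune, not Casland; it does not apply.
Duty = £650,086.32 × 0% = £0.00.
Line 3 (2050.47, Seray, 2,902 liters, £620,708.78):
Code 2050.47 is under a tariff-rate quota (threshold 1,320 liters). In-quota: 1,320 liters at 4%; over-quota: 1,582 liters at 31%.
Pro-rata value split: in-quota = £620,708.78 × 1,320/2,902 = £282,334.80; over-quota = £620,708.78 − £282,334.80 = £338,373.98.
In-quota duty = £282,334.80 × 4% = £11,293.39. Over-quota duty = £338,373.98 × 31% = £104,895.93.
Line duty = £11,293.39 + £104,895.93 = £116,189.32.
Total = £0.00 + £0.00 + £116,189.32 = £116,189.32.

£116,189.32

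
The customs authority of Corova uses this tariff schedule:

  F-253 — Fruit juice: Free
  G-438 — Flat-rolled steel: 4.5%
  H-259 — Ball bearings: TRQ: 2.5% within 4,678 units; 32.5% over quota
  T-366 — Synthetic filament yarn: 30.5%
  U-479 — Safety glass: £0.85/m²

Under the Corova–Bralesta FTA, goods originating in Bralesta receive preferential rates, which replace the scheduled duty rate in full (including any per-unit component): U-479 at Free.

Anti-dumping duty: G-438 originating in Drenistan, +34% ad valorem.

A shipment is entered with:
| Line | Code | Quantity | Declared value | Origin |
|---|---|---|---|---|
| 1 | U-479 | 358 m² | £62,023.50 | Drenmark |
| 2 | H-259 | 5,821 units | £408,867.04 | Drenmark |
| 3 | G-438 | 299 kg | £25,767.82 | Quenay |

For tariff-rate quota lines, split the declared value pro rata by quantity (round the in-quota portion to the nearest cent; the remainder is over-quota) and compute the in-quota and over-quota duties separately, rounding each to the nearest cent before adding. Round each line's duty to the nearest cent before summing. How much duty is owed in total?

£35,770.82

Line 1 (U-479, Drenmark, 358 m², £62,023.50):
Base rate for U-479 is £0.85/m².
U-479 has an FTA preferential rate, but origin Drenmark is not Bralesta; base rate stands.
Duty = 358 × £0.85 = £304.30.
Line 2 (H-259, Drenmark, 5,821 units, £408,867.04):
Code H-259 is under a tariff-rate quota (threshold 4,678 units). In-quota: 4,678 units at 2.5%; over-quota: 1,143 units at 32.5%.
Pro-rata value split: in-quota = £408,867.04 × 4,678/5,821 = £328,582.72; over-quota = £408,867.04 − £328,582.72 = £80,284.32.
In-quota duty = £328,582.72 × 2.5% = £8,214.57. Over-quota duty = £80,284.32 × 32.5% = £26,092.40.
Line duty = £8,214.57 + £26,092.40 = £34,306.97.
Line 3 (G-438, Quenay, 299 kg, £25,767.82):
Base rate for G-438 is 4.5%.
The additional-duty order on G-438 targets Drenistan, not Quenay; it does not apply.
Duty = £25,767.82 × 4.5% = £1,159.55.
Total = £304.30 + £34,306.97 + £1,159.55 = £35,770.82.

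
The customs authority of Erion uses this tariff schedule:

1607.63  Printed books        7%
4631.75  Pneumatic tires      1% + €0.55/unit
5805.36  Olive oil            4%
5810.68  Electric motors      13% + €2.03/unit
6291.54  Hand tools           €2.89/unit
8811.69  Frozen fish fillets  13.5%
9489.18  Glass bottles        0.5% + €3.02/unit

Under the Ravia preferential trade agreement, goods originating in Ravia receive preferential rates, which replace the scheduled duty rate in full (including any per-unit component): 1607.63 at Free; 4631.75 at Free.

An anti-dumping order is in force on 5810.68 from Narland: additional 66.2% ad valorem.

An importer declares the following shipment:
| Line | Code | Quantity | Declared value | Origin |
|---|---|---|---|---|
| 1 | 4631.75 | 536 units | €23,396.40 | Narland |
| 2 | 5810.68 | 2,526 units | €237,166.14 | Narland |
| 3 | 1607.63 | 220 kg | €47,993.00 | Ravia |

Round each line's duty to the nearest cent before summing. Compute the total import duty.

€193,492.12

Line 1 (4631.75, Narland, 536 units, €23,396.40):
Base rate for 4631.75 is 1% + €0.55/unit.
4631.75 has an FTA preferential rate, but origin Narland is not Ravia; base rate stands.
Duty = €23,396.40 × 1% + 536 × €0.55 = €528.76.
Line 2 (5810.68, Narland, 2,526 units, €237,166.14):
Base rate for 5810.68 is 13% + €2.03/unit.
Additional duty on 5810.68 from Narland: +66.2%. Applied ad valorem rate: 13% + 66.2% = 79.2%.
Duty = €237,166.14 × 79.2% + 2,526 × €2.03 = €192,963.36.
Line 3 (1607.63, Ravia, 220 kg, €47,993.00):
Base rate for 1607.63 is 7%.
Origin Ravia qualifies under the Erion–Ravia agreement and 1607.63 is covered: preferential rate Free applies instead.
Duty = €47,993.00 × 0% = €0.00.
Total = €528.76 + €192,963.36 + €0.00 = €193,492.12.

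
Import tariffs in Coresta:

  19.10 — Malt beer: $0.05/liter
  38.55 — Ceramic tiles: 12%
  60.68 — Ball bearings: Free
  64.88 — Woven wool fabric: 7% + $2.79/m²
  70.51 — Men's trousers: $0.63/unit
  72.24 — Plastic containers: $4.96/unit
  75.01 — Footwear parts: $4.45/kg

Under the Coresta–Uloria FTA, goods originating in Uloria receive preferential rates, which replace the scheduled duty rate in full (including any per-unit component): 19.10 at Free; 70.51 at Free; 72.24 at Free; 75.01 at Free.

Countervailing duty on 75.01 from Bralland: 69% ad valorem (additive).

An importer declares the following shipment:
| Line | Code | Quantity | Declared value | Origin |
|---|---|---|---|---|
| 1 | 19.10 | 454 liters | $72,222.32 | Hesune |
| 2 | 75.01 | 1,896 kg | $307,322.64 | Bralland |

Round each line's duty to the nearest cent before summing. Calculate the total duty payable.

Line 1 (19.10, Hesune, 454 liters, $72,222.32):
Base rate for 19.10 is $0.05/liter.
19.10 has an FTA preferential rate, but origin Hesune is not Uloria; base rate stands.
Duty = 454 × $0.05 = $22.70.
Line 2 (75.01, Bralland, 1,896 kg, $307,322.64):
Base rate for 75.01 is $4.45/kg.
75.01 has an FTA preferential rate, but origin Bralland is not Uloria; base rate stands.
Additional duty on 75.01 from Bralland: +69% ad valorem. Applied ad valorem rate = 69%.
Duty = $307,322.64 × 69% + 1,896 × $4.45 = $220,489.82.
Total = $22.70 + $220,489.82 = $220,512.52.

$220,512.52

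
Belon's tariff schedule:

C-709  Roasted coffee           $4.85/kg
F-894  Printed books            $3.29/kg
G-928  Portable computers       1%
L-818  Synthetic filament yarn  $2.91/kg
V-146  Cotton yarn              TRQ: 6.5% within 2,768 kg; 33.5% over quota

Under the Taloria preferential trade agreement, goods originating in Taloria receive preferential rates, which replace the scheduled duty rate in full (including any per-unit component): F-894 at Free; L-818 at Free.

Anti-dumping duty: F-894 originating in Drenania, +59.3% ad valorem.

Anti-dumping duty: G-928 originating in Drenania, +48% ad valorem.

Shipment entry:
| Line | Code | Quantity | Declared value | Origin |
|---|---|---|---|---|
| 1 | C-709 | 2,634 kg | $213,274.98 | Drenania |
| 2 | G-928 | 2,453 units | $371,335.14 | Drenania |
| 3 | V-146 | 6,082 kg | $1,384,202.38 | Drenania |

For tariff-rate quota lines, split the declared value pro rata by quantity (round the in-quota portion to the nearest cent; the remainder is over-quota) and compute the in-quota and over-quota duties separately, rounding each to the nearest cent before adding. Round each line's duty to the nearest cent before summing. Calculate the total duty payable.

$488,345.25

Line 1 (C-709, Drenania, 2,634 kg, $213,274.98):
Base rate for C-709 is $4.85/kg.
Duty = 2,634 × $4.85 = $12,774.90.
Line 2 (G-928, Drenania, 2,453 units, $371,335.14):
Base rate for G-928 is 1%.
Additional duty on G-928 from Drenania: +48%. Applied ad valorem rate: 1% + 48% = 49%.
Duty = $371,335.14 × 49% = $181,954.22.
Line 3 (V-146, Drenania, 6,082 kg, $1,384,202.38):
Code V-146 is under a tariff-rate quota (threshold 2,768 kg). In-quota: 2,768 kg at 6.5%; over-quota: 3,314 kg at 33.5%.
Pro-rata value split: in-quota = $1,384,202.38 × 2,768/6,082 = $629,969.12; over-quota = $1,384,202.38 − $629,969.12 = $754,233.26.
In-quota duty = $629,969.12 × 6.5% = $40,947.99. Over-quota duty = $754,233.26 × 33.5% = $252,668.14.
Line duty = $40,947.99 + $252,668.14 = $293,616.13.
Total = $12,774.90 + $181,954.22 + $293,616.13 = $488,345.25.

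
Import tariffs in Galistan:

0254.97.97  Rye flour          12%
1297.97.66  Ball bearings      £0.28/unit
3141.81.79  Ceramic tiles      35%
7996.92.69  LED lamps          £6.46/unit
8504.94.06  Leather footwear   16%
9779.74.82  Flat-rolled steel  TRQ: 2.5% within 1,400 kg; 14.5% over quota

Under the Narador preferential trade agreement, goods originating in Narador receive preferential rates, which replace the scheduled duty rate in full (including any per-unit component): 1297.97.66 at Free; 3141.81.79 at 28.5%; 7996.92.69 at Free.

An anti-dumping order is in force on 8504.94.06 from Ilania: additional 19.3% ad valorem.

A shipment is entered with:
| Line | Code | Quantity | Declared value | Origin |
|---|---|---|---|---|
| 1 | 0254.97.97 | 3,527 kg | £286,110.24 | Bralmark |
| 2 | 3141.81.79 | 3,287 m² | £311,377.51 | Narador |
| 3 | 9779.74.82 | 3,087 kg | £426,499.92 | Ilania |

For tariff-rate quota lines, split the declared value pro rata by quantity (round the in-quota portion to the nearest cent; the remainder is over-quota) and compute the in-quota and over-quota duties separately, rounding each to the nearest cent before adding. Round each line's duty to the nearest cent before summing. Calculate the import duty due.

£161,707.43

Line 1 (0254.97.97, Bralmark, 3,527 kg, £286,110.24):
Base rate for 0254.97.97 is 12%.
Duty = £286,110.24 × 12% = £34,333.23.
Line 2 (3141.81.79, Narador, 3,287 m², £311,377.51):
Base rate for 3141.81.79 is 35%.
Origin Narador qualifies under the Galistan–Narador agreement and 3141.81.79 is covered: preferential rate 28.5% applies instead.
Duty = £311,377.51 × 28.5% = £88,742.59.
Line 3 (9779.74.82, Ilania, 3,087 kg, £426,499.92):
Code 9779.74.82 is under a tariff-rate quota (threshold 1,400 kg). In-quota: 1,400 kg at 2.5%; over-quota: 1,687 kg at 14.5%.
Pro-rata value split: in-quota = £426,499.92 × 1,400/3,087 = £193,424.00; over-quota = £426,499.92 − £193,424.00 = £233,075.92.
In-quota duty = £193,424.00 × 2.5% = £4,835.60. Over-quota duty = £233,075.92 × 14.5% = £33,796.01.
Line duty = £4,835.60 + £33,796.01 = £38,631.61.
Total = £34,333.23 + £88,742.59 + £38,631.61 = £161,707.43.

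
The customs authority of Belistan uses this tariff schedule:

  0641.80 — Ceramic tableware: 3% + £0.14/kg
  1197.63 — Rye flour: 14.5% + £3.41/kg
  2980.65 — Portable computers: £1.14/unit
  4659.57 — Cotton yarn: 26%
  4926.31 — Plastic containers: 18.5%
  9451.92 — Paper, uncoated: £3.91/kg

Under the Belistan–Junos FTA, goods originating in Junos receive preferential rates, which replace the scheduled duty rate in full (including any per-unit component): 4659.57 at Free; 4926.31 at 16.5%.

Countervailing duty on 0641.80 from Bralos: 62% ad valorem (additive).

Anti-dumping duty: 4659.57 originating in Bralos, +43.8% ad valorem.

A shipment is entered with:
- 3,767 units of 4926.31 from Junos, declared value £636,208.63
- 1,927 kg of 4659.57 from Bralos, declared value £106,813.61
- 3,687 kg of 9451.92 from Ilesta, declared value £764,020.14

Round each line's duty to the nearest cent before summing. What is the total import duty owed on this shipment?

£193,946.49

Line 1 (4926.31, Junos, 3,767 units, £636,208.63):
Base rate for 4926.31 is 18.5%.
Origin Junos qualifies under the Belistan–Junos agreement and 4926.31 is covered: preferential rate 16.5% applies instead.
Duty = £636,208.63 × 16.5% = £104,974.42.
Line 2 (4659.57, Bralos, 1,927 kg, £106,813.61):
Base rate for 4659.57 is 26%.
4659.57 has an FTA preferential rate, but origin Bralos is not Junos; base rate stands.
Additional duty on 4659.57 from Bralos: +43.8%. Applied ad valorem rate: 26% + 43.8% = 69.8%.
Duty = £106,813.61 × 69.8% = £74,555.90.
Line 3 (9451.92, Ilesta, 3,687 kg, £764,020.14):
Base rate for 9451.92 is £3.91/kg.
Duty = 3,687 × £3.91 = £14,416.17.
Total = £104,974.42 + £74,555.90 + £14,416.17 = £193,946.49.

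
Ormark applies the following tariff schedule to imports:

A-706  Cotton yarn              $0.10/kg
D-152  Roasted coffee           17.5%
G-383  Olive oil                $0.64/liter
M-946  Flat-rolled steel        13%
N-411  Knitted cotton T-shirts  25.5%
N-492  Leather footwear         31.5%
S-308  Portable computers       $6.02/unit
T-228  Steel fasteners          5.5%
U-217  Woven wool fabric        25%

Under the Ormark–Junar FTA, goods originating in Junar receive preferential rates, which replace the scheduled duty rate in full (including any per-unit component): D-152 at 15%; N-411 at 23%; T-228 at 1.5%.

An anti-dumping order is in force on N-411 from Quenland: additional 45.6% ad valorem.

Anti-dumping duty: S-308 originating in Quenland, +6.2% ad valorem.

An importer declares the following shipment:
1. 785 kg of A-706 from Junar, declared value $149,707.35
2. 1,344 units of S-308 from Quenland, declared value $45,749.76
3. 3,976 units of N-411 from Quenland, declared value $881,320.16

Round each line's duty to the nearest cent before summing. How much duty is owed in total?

$637,624.50

Line 1 (A-706, Junar, 785 kg, $149,707.35):
Base rate for A-706 is $0.10/kg.
Origin Junar is the FTA partner but A-706 is not on the preference list; base rate stands.
Duty = 785 × $0.10 = $78.50.
Line 2 (S-308, Quenland, 1,344 units, $45,749.76):
Base rate for S-308 is $6.02/unit.
Additional duty on S-308 from Quenland: +6.2% ad valorem. Applied ad valorem rate = 6.2%.
Duty = $45,749.76 × 6.2% + 1,344 × $6.02 = $10,927.37.
Line 3 (N-411, Quenland, 3,976 units, $881,320.16):
Base rate for N-411 is 25.5%.
N-411 has an FTA preferential rate, but origin Quenland is not Junar; base rate stands.
Additional duty on N-411 from Quenland: +45.6%. Applied ad valorem rate: 25.5% + 45.6% = 71.1%.
Duty = $881,320.16 × 71.1% = $626,618.63.
Total = $78.50 + $10,927.37 + $626,618.63 = $637,624.50.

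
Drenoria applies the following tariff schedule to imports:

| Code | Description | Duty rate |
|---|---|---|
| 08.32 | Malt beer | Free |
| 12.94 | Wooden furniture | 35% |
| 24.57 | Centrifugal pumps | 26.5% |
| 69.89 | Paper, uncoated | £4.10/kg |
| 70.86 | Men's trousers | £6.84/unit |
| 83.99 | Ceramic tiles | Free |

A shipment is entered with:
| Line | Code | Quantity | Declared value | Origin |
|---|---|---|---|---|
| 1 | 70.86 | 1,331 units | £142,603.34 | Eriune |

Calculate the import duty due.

Line 1 (70.86, Eriune, 1,331 units, £142,603.34):
Base rate for 70.86 is £6.84/unit.
Duty = 1,331 × £6.84 = £9,104.04.

£9,104.04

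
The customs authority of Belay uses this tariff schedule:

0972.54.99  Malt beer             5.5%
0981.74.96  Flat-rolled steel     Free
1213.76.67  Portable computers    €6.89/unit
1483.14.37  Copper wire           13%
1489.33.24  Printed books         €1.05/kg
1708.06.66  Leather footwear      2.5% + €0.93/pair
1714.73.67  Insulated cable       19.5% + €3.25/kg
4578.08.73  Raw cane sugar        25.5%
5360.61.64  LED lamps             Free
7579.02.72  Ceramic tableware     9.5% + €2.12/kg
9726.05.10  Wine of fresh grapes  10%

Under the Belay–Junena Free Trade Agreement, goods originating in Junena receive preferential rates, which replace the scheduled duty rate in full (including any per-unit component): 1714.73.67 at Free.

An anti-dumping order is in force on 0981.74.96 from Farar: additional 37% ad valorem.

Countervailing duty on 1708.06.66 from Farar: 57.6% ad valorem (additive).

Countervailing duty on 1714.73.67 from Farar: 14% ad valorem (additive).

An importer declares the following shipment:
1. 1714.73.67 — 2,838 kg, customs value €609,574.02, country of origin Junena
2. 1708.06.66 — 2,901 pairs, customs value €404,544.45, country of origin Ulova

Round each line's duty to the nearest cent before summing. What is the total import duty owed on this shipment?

€12,811.54

Line 1 (1714.73.67, Junena, 2,838 kg, €609,574.02):
Base rate for 1714.73.67 is 19.5% + €3.25/kg.
Origin Junena qualifies under the Belay–Junena agreement and 1714.73.67 is covered: preferential rate Free applies instead.
The additional-duty order on 1714.73.67 targets Farar, not Junena; it does not apply.
Duty = €609,574.02 × 0% = €0.00.
Line 2 (1708.06.66, Ulova, 2,901 pairs, €404,544.45):
Base rate for 1708.06.66 is 2.5% + €0.93/pair.
The additional-duty order on 1708.06.66 targets Farar, not Ulova; it does not apply.
Duty = €404,544.45 × 2.5% + 2,901 × €0.93 = €12,811.54.
Total = €0.00 + €12,811.54 = €12,811.54.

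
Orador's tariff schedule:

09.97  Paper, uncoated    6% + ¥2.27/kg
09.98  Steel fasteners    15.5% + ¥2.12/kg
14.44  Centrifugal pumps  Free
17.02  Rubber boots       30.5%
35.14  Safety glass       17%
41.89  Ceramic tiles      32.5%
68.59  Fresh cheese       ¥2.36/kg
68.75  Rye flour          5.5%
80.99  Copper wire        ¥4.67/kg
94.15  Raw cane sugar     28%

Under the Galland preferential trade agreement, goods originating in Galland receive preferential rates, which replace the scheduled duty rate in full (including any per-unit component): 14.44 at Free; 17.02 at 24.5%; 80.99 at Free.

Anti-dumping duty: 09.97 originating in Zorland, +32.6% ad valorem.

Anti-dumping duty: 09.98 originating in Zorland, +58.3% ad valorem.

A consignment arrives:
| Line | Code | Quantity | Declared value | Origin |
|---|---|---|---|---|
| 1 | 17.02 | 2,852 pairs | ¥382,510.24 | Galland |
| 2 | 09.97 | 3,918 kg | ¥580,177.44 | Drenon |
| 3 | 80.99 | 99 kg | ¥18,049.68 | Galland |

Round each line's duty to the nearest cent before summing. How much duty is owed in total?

¥137,419.52

Line 1 (17.02, Galland, 2,852 pairs, ¥382,510.24):
Base rate for 17.02 is 30.5%.
Origin Galland qualifies under the Orador–Galland agreement and 17.02 is covered: preferential rate 24.5% applies instead.
Duty = ¥382,510.24 × 24.5% = ¥93,715.01.
Line 2 (09.97, Drenon, 3,918 kg, ¥580,177.44):
Base rate for 09.97 is 6% + ¥2.27/kg.
The additional-duty order on 09.97 targets Zorland, not Drenon; it does not apply.
Duty = ¥580,177.44 × 6% + 3,918 × ¥2.27 = ¥43,704.51.
Line 3 (80.99, Galland, 99 kg, ¥18,049.68):
Base rate for 80.99 is ¥4.67/kg.
Origin Galland qualifies under the Orador–Galland agreement and 80.99 is covered: preferential rate Free applies instead.
Duty = ¥18,049.68 × 0% = ¥0.00.
Total = ¥93,715.01 + ¥43,704.51 + ¥0.00 = ¥137,419.52.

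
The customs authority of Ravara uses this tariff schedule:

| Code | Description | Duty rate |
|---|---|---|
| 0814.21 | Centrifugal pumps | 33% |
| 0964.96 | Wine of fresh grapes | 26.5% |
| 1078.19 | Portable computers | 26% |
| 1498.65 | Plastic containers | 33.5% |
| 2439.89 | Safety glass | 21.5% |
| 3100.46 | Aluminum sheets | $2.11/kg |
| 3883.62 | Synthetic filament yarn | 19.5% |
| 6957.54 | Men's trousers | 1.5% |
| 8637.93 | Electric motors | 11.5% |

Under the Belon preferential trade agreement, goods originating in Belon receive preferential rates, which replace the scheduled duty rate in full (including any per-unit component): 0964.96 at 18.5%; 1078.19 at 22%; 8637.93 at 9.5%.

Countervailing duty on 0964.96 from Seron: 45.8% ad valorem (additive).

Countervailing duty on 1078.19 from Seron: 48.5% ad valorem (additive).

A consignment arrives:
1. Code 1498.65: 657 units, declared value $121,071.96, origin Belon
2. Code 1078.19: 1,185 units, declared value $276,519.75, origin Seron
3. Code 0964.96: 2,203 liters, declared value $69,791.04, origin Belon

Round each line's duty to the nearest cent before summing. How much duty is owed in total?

$259,477.66

Line 1 (1498.65, Belon, 657 units, $121,071.96):
Base rate for 1498.65 is 33.5%.
Origin Belon is the FTA partner but 1498.65 is not on the preference list; base rate stands.
Duty = $121,071.96 × 33.5% = $40,559.11.
Line 2 (1078.19, Seron, 1,185 units, $276,519.75):
Base rate for 1078.19 is 26%.
1078.19 has an FTA preferential rate, but origin Seron is not Belon; base rate stands.
Additional duty on 1078.19 from Seron: +48.5%. Applied ad valorem rate: 26% + 48.5% = 74.5%.
Duty = $276,519.75 × 74.5% = $206,007.21.
Line 3 (0964.96, Belon, 2,203 liters, $69,791.04):
Base rate for 0964.96 is 26.5%.
Origin Belon qualifies under the Ravara–Belon agreement and 0964.96 is covered: preferential rate 18.5% applies instead.
The additional-duty order on 0964.96 targets Seron, not Belon; it does not apply.
Duty = $69,791.04 × 18.5% = $12,911.34.
Total = $40,559.11 + $206,007.21 + $12,911.34 = $259,477.66.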